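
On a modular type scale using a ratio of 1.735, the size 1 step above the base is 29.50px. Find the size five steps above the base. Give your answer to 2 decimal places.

267.31px

The gap is 5 − (1) = 4 steps, so the factor is 1.735^4.
29.50 × 1.735⁴ = 29.50 × 9.06145 ≈ 267.313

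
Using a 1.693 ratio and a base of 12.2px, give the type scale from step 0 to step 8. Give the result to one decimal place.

12.2px, 20.7px, 35.0px, 59.2px, 100.2px, 169.7px, 287.3px, 486.4px, 823.4px

Step 0: 12.2px
Step 1: 12.2 × 1.693 = 20.7
Step 2: 12.2 × 1.693² = 35.0
Step 3: 12.2 × 1.693³ = 59.2
Step 4: 12.2 × 1.693⁴ = 100.2
Step 5: 12.2 × 1.693⁵ = 169.7
Step 6: 12.2 × 1.693⁶ = 287.3
Step 7: 12.2 × 1.693⁷ = 486.4
Step 8: 12.2 × 1.693⁸ = 823.4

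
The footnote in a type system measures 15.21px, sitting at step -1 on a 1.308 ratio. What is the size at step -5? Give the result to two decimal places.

The gap is -5 − (-1) = -4 steps, so the factor is 1.308^-4.
15.21 ÷ 1.308⁴ = 15.21 ÷ 2.92706 ≈ 5.196

5.20px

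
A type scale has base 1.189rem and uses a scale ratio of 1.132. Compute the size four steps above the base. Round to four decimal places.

1.9524rem

1.189 × 1.132⁴ = 1.189 × 1.64205 ≈ 1.9524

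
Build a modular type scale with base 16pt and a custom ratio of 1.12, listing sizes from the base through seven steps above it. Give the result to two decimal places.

16.00pt, 17.92pt, 20.07pt, 22.48pt, 25.18pt, 28.20pt, 31.58pt, 35.37pt

Step 0: 16pt
Step 1: 16.0 × 1.12 = 17.92
Step 2: 16.0 × 1.12² = 20.07
Step 3: 16.0 × 1.12³ = 22.48
Step 4: 16.0 × 1.12⁴ = 25.18
Step 5: 16.0 × 1.12⁵ = 28.20
Step 6: 16.0 × 1.12⁶ = 31.58
Step 7: 16.0 × 1.12⁷ = 35.37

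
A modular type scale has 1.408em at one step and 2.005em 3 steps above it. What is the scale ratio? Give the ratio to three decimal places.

r³ = 2.005 / 1.408, so r = (2.005/1.408)^(1/3).
r = 1.4240^(1/3) ≈ 1.1250

1.125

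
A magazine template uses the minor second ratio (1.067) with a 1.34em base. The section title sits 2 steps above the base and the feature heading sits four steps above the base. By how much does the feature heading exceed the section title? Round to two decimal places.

Step 2: 1.34 × 1.067² = 1.5256em
Step 4: 1.34 × 1.067⁴ = 1.7369em
Difference: 1.7369 − 1.5256 = 0.2113em

0.21em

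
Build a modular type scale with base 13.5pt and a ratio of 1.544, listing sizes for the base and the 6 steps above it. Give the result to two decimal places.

13.50pt, 20.84pt, 32.18pt, 49.69pt, 76.72pt, 118.46pt, 182.90pt

Step 0: 13.5pt
Step 1: 13.5 × 1.544 = 20.84
Step 2: 13.5 × 1.544² = 32.18
Step 3: 13.5 × 1.544³ = 49.69
Step 4: 13.5 × 1.544⁴ = 76.72
Step 5: 13.5 × 1.544⁵ = 118.46
Step 6: 13.5 × 1.544⁶ = 182.90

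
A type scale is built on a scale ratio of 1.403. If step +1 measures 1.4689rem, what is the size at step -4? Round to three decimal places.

0.270rem

The gap is -4 − (1) = -5 steps, so the factor is 1.403^-5.
1.4689 ÷ 1.403⁵ = 1.4689 ÷ 5.43611 ≈ 0.270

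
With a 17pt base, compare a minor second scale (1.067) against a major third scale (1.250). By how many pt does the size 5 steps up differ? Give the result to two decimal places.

Minor second: 17.0 × 1.067⁵ = 23.5110pt
Major third: 17.0 × 1.250⁵ = 51.8799pt
Difference: 51.8799 − 23.5110 = 28.3689pt

28.37pt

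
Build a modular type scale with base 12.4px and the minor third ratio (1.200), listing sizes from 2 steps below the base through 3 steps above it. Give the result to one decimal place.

8.6px, 10.3px, 12.4px, 14.9px, 17.9px, 21.4px

Step -2: 12.4 ÷ 1.200² = 8.6
Step -1: 12.4 ÷ 1.200 = 10.3
Step 0: 12.4px
Step 1: 12.4 × 1.200 = 14.9
Step 2: 12.4 × 1.200² = 17.9
Step 3: 12.4 × 1.200³ = 21.4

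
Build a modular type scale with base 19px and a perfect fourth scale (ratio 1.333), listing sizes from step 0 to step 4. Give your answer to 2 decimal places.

19.00px, 25.33px, 33.76px, 45.00px, 59.99px

Step 0: 19px
Step 1: 19.0 × 1.333 = 25.33
Step 2: 19.0 × 1.333² = 33.76
Step 3: 19.0 × 1.333³ = 45.00
Step 4: 19.0 × 1.333⁴ = 59.99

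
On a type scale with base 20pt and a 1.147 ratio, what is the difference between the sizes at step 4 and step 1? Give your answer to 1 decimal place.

11.7pt

Step 1: 20.0 × 1.147 = 22.940pt
Step 4: 20.0 × 1.147⁴ = 34.617pt
Difference: 34.617 − 22.940 = 11.677pt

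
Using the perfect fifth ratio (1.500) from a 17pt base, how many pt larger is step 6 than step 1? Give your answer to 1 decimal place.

168.1pt

Step 1: 17.0 × 1.500 = 25.500pt
Step 6: 17.0 × 1.500⁶ = 193.641pt
Difference: 193.641 − 25.500 = 168.141pt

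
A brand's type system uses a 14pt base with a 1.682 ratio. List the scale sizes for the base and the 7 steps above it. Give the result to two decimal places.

14.00pt, 23.55pt, 39.61pt, 66.62pt, 112.06pt, 188.48pt, 317.02pt, 533.22pt

Step 0: 14pt
Step 1: 14.0 × 1.682 = 23.55
Step 2: 14.0 × 1.682² = 39.61
Step 3: 14.0 × 1.682³ = 66.62
Step 4: 14.0 × 1.682⁴ = 112.06
Step 5: 14.0 × 1.682⁵ = 188.48
Step 6: 14.0 × 1.682⁶ = 317.02
Step 7: 14.0 × 1.682⁷ = 533.22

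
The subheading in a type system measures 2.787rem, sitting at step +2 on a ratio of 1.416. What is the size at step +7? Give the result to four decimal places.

2.787 × 1.416⁵ = 2.787 × 5.69267 ≈ 15.8655

15.8655rem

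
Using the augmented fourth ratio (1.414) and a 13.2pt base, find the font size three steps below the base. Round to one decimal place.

A modular type scale is a geometric sequence: sizeₙ = base × rⁿ.
13.2 ÷ 1.414³ = 13.2 ÷ 2.82715 ≈ 4.67

4.7pt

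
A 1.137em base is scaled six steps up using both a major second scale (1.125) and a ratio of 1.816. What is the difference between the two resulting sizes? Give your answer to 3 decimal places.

Major second: 1.137 × 1.125⁶ = 2.30502em
At 1.816: 1.137 × 1.816⁶ = 40.78078em
Difference: 40.78078 − 2.30502 = 38.47576em

38.476em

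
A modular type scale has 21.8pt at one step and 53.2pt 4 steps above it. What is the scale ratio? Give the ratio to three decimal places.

The ratio satisfies 21.8 × r⁴ = 53.2, so r = (53.2 / 21.8)^(1/4).
r = 2.4404^(1/4) ≈ 1.2499

1.250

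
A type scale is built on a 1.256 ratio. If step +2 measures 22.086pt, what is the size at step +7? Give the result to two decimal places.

22.086 × 1.256⁵ = 22.086 × 3.12571 ≈ 69.034

69.03pt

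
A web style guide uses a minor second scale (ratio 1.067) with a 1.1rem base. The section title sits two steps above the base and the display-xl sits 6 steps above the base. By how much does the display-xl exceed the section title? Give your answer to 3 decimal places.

Step 2: 1.1 × 1.067² = 1.25234rem
Step 6: 1.1 × 1.067⁶ = 1.62323rem
Difference: 1.62323 − 1.25234 = 0.37089rem

0.371rem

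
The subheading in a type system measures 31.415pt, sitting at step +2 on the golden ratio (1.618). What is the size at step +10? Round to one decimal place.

1475.6pt

31.415 × 1.618⁸ = 31.415 × 46.97082 ≈ 1475.588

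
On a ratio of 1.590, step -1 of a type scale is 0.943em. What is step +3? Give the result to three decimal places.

6.027em

0.943 × 1.590⁴ = 0.943 × 6.39129 ≈ 6.027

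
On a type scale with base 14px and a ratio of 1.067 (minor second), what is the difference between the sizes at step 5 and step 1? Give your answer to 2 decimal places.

Step 1: 14.0 × 1.067 = 14.9380px
Step 5: 14.0 × 1.067⁵ = 19.3620px
Difference: 19.3620 − 14.9380 = 4.4240px

4.42px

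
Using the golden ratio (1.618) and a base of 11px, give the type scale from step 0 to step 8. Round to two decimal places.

11.00px, 17.80px, 28.80px, 46.59px, 75.39px, 121.98px, 197.36px, 319.33px, 516.68px

Step 0: 11px
Step 1: 11.0 × 1.618 = 17.80
Step 2: 11.0 × 1.618² = 28.80
Step 3: 11.0 × 1.618³ = 46.59
Step 4: 11.0 × 1.618⁴ = 75.39
Step 5: 11.0 × 1.618⁵ = 121.98
Step 6: 11.0 × 1.618⁶ = 197.36
Step 7: 11.0 × 1.618⁷ = 319.33
Step 8: 11.0 × 1.618⁸ = 516.68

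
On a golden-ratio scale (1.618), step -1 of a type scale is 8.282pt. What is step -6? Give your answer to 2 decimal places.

0.75pt

Moving from step -1 to step -6 is 5 steps down, so divide by r⁵.
8.282 ÷ 1.618⁵ = 8.282 ÷ 11.08901 ≈ 0.747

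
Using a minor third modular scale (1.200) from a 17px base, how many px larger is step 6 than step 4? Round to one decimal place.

Step 4: 17.0 × 1.200⁴ = 35.251px
Step 6: 17.0 × 1.200⁶ = 50.762px
Difference: 50.762 − 35.251 = 15.511px

15.5px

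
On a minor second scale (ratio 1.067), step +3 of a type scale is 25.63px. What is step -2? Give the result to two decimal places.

Moving from step +3 to step -2 is 5 steps down, so divide by r⁵.
25.63 ÷ 1.067⁵ = 25.63 ÷ 1.38300 ≈ 18.532

18.53px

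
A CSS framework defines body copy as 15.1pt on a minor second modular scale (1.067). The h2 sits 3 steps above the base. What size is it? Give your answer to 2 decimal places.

Each step on a modular scale multiplies by the ratio, so the size n steps from the base is base × ratioⁿ.
15.1 × 1.067³ = 15.1 × 1.21477 ≈ 18.34

18.34pt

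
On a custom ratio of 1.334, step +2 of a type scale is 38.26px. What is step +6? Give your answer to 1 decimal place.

38.26 × 1.334⁴ = 38.26 × 3.16682 ≈ 121.163

121.2px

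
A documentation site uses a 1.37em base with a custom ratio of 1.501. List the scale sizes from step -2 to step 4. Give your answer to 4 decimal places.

Step -2: 1.37 ÷ 1.501² = 0.6081
Step -1: 1.37 ÷ 1.501 = 0.9127
Step 0: 1.37em
Step 1: 1.37 × 1.501 = 2.0564
Step 2: 1.37 × 1.501² = 3.0866
Step 3: 1.37 × 1.501³ = 4.6330
Step 4: 1.37 × 1.501⁴ = 6.9541

0.6081em, 0.9127em, 1.3700em, 2.0564em, 3.0866em, 4.6330em, 6.9541em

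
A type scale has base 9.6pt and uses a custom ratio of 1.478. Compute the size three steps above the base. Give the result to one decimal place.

Each step on a modular scale multiplies by the ratio, so the size n steps from the base is base × ratioⁿ.
9.6 × 1.478³ = 9.6 × 3.22867 ≈ 31.00

31.0pt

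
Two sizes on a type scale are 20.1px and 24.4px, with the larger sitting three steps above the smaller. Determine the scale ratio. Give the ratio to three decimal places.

1.067

The ratio satisfies 20.1 × r³ = 24.4, so r = (24.4 / 20.1)^(1/3).
r = 1.2139^(1/3) ≈ 1.0668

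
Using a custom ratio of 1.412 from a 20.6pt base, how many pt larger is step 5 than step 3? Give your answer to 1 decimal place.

Step 3: 20.6 × 1.412³ = 57.992pt
Step 5: 20.6 × 1.412⁵ = 115.622pt
Difference: 115.622 − 57.992 = 57.630pt

57.6pt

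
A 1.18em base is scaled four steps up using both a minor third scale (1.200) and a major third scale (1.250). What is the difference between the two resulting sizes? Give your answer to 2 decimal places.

0.43em

Minor third: 1.18 × 1.200⁴ = 2.4468em
Major third: 1.18 × 1.250⁴ = 2.8809em
Difference: 2.8809 − 2.4468 = 0.4341em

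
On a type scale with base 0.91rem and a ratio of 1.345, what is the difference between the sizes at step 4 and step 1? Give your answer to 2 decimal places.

1.75rem

Step 1: 0.91 × 1.345 = 1.2240rem
Step 4: 0.91 × 1.345⁴ = 2.9780rem
Difference: 2.9780 − 1.2240 = 1.7540rem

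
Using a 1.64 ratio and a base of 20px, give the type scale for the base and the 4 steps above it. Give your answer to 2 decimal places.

Step 0: 20px
Step 1: 20.0 × 1.64 = 32.80
Step 2: 20.0 × 1.64² = 53.79
Step 3: 20.0 × 1.64³ = 88.22
Step 4: 20.0 × 1.64⁴ = 144.68

20.00px, 32.80px, 53.79px, 88.22px, 144.68px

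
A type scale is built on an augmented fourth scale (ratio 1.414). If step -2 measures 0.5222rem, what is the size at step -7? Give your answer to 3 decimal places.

0.092rem

0.5222 ÷ 1.414⁵ = 0.5222 ÷ 5.65258 ≈ 0.092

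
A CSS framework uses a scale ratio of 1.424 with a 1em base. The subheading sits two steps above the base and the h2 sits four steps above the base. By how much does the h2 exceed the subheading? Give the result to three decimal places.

2.084em

Step 2: 1.0 × 1.424² = 2.02778em
Step 4: 1.0 × 1.424⁴ = 4.11188em
Difference: 4.11188 − 2.02778 = 2.08410em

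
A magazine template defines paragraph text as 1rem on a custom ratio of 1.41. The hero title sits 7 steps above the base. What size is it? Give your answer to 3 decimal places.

11.080rem

Each step on a modular scale multiplies by the ratio, so the size n steps from the base is base × ratioⁿ.
1.0 × 1.41⁷ = 1.0 × 11.07985 ≈ 11.080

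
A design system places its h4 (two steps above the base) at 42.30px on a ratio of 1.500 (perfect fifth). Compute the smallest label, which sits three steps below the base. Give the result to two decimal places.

The gap is -3 − (2) = -5 steps, so the factor is 1.500^-5.
42.30 ÷ 1.500⁵ = 42.30 ÷ 7.59375 ≈ 5.570

5.57px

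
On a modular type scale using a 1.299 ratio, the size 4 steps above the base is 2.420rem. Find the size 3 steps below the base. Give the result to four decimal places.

0.3877rem

2.420 ÷ 1.299⁷ = 2.420 ÷ 6.24114 ≈ 0.3877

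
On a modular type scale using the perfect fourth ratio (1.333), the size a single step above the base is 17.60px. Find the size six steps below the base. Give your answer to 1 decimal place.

The gap is -6 − (1) = -7 steps, so the factor is 1.333^-7.
17.60 ÷ 1.333⁷ = 17.60 ÷ 7.47844 ≈ 2.353

2.4px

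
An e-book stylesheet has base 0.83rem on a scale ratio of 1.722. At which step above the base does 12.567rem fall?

1.722ⁿ = 12.567 / 0.83 = 15.1410
n = ln(15.1410) / ln(1.722) = 2.7174 / 0.5435 ≈ 5.00

5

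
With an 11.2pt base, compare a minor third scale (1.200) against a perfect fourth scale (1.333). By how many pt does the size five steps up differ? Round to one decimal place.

19.3pt

Minor third: 11.2 × 1.200⁵ = 27.869pt
Perfect fourth: 11.2 × 1.333⁵ = 47.138pt
Difference: 47.138 − 27.869 = 19.269pt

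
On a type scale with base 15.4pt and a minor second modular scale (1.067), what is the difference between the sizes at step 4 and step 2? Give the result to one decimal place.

2.4pt

Step 2: 15.4 × 1.067² = 17.533pt
Step 4: 15.4 × 1.067⁴ = 19.961pt
Difference: 19.961 − 17.533 = 2.428pt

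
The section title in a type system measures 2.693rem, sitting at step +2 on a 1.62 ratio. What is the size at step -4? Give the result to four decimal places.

2.693 ÷ 1.62⁶ = 2.693 ÷ 18.07549 ≈ 0.1490

0.1490rem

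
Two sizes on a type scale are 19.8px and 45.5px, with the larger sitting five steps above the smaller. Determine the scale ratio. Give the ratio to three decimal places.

The ratio satisfies 19.8 × r⁵ = 45.5, so r = (45.5 / 19.8)^(1/5).
r = 2.2980^(1/5) ≈ 1.1811

1.181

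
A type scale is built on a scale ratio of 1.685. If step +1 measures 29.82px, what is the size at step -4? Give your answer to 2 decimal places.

The gap is -4 − (1) = -5 steps, so the factor is 1.685^-5.
29.82 ÷ 1.685⁵ = 29.82 ÷ 13.58312 ≈ 2.195

2.20px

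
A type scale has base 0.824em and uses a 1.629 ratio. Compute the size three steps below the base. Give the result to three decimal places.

0.191em

0.824 ÷ 1.629³ = 0.824 ÷ 4.32278 ≈ 0.191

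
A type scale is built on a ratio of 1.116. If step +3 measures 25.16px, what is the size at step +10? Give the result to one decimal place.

54.2px

25.16 × 1.116⁷ = 25.16 × 2.15600 ≈ 54.245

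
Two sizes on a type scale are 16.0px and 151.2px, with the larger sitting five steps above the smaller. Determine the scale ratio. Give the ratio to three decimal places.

1.567

r⁵ = 151.2 / 16.0, so r = (151.2/16.0)^(1/5).
r = 9.4500^(1/5) ≈ 1.5671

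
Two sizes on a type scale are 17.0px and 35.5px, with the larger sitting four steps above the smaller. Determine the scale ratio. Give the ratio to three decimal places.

r⁴ = 35.5 / 17.0, so r = (35.5/17.0)^(1/4).
r = 2.0882^(1/4) ≈ 1.2021

1.202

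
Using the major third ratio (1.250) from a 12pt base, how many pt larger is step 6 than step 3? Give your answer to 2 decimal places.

22.34pt

Step 3: 12.0 × 1.250³ = 23.4375pt
Step 6: 12.0 × 1.250⁶ = 45.7764pt
Difference: 45.7764 − 23.4375 = 22.3389pt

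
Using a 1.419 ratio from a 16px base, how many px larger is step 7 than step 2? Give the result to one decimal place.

Step 2: 16.0 × 1.419² = 32.217px
Step 7: 16.0 × 1.419⁷ = 185.352px
Difference: 185.352 − 32.217 = 153.135px

153.1px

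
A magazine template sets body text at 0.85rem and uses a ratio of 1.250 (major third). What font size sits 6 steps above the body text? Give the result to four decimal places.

0.85 × 1.250⁶ = 0.85 × 3.81470 ≈ 3.2425

3.2425rem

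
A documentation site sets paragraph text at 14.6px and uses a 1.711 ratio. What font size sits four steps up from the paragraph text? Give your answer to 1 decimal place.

125.1px

Every step multiplies by the scale ratio.
14.6 × 1.711⁴ = 14.6 × 8.57038 ≈ 125.13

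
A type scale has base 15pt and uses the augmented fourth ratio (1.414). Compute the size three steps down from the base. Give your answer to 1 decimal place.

Every step multiplies by the scale ratio.
15.0 ÷ 1.414³ = 15.0 ÷ 2.82715 ≈ 5.31

5.3pt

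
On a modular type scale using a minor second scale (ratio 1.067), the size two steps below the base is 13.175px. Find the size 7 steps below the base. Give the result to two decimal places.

13.175 ÷ 1.067⁵ = 13.175 ÷ 1.38300 ≈ 9.526

9.53px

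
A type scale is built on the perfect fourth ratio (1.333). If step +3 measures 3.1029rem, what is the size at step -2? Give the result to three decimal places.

Moving from step +3 to step -2 is 5 steps down, so divide by r⁵.
3.1029 ÷ 1.333⁵ = 3.1029 ÷ 4.20873 ≈ 0.737

0.737rem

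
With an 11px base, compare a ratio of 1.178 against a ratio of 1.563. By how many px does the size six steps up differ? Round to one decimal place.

131.0px

At 1.178: 11.0 × 1.178⁶ = 29.394px
At 1.563: 11.0 × 1.563⁶ = 160.379px
Difference: 160.379 − 29.394 = 130.985px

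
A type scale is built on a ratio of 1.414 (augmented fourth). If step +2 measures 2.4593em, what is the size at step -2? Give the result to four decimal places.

2.4593 ÷ 1.414⁴ = 2.4593 ÷ 3.99758 ≈ 0.6152

0.6152em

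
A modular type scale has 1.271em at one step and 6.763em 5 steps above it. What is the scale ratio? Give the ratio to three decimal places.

r⁵ = 6.763 / 1.271, so r = (6.763/1.271)^(1/5).
r = 5.3210^(1/5) ≈ 1.3970

1.397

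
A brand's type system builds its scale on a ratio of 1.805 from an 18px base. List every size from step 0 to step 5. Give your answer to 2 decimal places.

Step 0: 18px
Step 1: 18.0 × 1.805 = 32.49
Step 2: 18.0 × 1.805² = 58.64
Step 3: 18.0 × 1.805³ = 105.85
Step 4: 18.0 × 1.805⁴ = 191.07
Step 5: 18.0 × 1.805⁵ = 344.87

18.00px, 32.49px, 58.64px, 105.85px, 191.07px, 344.87px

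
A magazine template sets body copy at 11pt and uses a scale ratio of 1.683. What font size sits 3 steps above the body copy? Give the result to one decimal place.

52.4pt

11.0 × 1.683³ = 11.0 × 4.76708 ≈ 52.44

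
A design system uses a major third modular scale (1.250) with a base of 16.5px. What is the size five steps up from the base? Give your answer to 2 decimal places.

50.35px

16.5 × 1.250⁵ = 16.5 × 3.05176 ≈ 50.35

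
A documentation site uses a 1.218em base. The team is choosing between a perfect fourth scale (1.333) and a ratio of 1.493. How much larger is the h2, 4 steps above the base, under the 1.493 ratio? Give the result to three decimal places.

2.206em

Perfect fourth: 1.218 × 1.333⁴ = 3.84563em
At 1.493: 1.218 × 1.493⁴ = 6.05183em
Difference: 6.05183 − 3.84563 = 2.20620em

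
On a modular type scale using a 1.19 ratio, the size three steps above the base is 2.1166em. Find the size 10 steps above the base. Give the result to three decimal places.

7.153em

2.1166 × 1.19⁷ = 2.1166 × 3.37932 ≈ 7.153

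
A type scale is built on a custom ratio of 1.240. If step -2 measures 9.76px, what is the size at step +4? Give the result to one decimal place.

35.5px

Moving from step -2 to step +4 is 6 steps up, so multiply by r⁶.
9.76 × 1.240⁶ = 9.76 × 3.63522 ≈ 35.480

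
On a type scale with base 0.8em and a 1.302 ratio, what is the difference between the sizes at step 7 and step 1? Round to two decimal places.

4.03em

Step 1: 0.8 × 1.302 = 1.0416em
Step 7: 0.8 × 1.302⁷ = 5.0742em
Difference: 5.0742 − 1.0416 = 4.0326em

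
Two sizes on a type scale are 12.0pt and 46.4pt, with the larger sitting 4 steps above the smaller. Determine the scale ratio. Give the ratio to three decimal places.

1.402

r⁴ = 46.4 / 12.0, so r = (46.4/12.0)^(1/4).
r = 3.8667^(1/4) ≈ 1.4023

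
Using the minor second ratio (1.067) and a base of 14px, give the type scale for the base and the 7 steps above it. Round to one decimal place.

14.0px, 14.9px, 15.9px, 17.0px, 18.1px, 19.4px, 20.7px, 22.0px

Step 0: 14px
Step 1: 14.0 × 1.067 = 14.9
Step 2: 14.0 × 1.067² = 15.9
Step 3: 14.0 × 1.067³ = 17.0
Step 4: 14.0 × 1.067⁴ = 18.1
Step 5: 14.0 × 1.067⁵ = 19.4
Step 6: 14.0 × 1.067⁶ = 20.7
Step 7: 14.0 × 1.067⁷ = 22.0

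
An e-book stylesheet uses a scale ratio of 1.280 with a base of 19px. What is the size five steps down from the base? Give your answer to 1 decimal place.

19.0 ÷ 1.280⁵ = 19.0 ÷ 3.43597 ≈ 5.53

5.5px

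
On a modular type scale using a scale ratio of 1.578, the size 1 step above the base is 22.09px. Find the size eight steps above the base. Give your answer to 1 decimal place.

22.09 × 1.578⁷ = 22.09 × 24.36402 ≈ 538.201

538.2px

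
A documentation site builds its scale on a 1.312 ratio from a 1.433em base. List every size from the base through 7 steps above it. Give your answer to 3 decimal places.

1.433em, 1.880em, 2.467em, 3.236em, 4.246em, 5.571em, 7.309em, 9.589em

Step 0: 1.433em
Step 1: 1.433 × 1.312 = 1.880
Step 2: 1.433 × 1.312² = 2.467
Step 3: 1.433 × 1.312³ = 3.236
Step 4: 1.433 × 1.312⁴ = 4.246
Step 5: 1.433 × 1.312⁵ = 5.571
Step 6: 1.433 × 1.312⁶ = 7.309
Step 7: 1.433 × 1.312⁷ = 9.589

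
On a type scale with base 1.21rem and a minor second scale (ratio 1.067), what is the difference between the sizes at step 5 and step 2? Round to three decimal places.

Step 2: 1.21 × 1.067² = 1.37757rem
Step 5: 1.21 × 1.067⁵ = 1.67343rem
Difference: 1.67343 − 1.37757 = 0.29586rem

0.296rem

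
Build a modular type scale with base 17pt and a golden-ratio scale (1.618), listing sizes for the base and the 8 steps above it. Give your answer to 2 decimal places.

17.00pt, 27.51pt, 44.50pt, 72.01pt, 116.51pt, 188.51pt, 305.01pt, 493.51pt, 798.50pt

Step 0: 17pt
Step 1: 17.0 × 1.618 = 27.51
Step 2: 17.0 × 1.618² = 44.50
Step 3: 17.0 × 1.618³ = 72.01
Step 4: 17.0 × 1.618⁴ = 116.51
Step 5: 17.0 × 1.618⁵ = 188.51
Step 6: 17.0 × 1.618⁶ = 305.01
Step 7: 17.0 × 1.618⁷ = 493.51
Step 8: 17.0 × 1.618⁸ = 798.50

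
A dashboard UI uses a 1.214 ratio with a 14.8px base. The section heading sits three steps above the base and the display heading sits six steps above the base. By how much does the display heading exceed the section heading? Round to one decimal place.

20.9px

Step 3: 14.8 × 1.214³ = 26.480px
Step 6: 14.8 × 1.214⁶ = 47.378px
Difference: 47.378 − 26.480 = 20.898px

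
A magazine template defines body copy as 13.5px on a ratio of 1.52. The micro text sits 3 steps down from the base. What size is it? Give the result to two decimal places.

3.84px

A modular type scale is a geometric sequence: sizeₙ = base × rⁿ.
13.5 ÷ 1.52³ = 13.5 ÷ 3.51181 ≈ 3.84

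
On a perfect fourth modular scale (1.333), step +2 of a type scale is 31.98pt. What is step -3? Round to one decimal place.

31.98 ÷ 1.333⁵ = 31.98 ÷ 4.20873 ≈ 7.598

7.6pt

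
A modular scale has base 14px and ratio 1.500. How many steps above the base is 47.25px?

1.500ⁿ = 47.25 / 14 = 3.3750
n = ln(3.3750) / ln(1.500) = 1.2164 / 0.4055 ≈ 3.00

3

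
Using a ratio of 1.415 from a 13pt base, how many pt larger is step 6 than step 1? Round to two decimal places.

85.95pt

Step 1: 13.0 × 1.415 = 18.3950pt
Step 6: 13.0 × 1.415⁶ = 104.3475pt
Difference: 104.3475 − 18.3950 = 85.9525pt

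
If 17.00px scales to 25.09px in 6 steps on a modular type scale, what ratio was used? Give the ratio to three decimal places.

1.067

r⁶ = 25.09 / 17.00, so r = (25.09/17.00)^(1/6).
r = 1.4759^(1/6) ≈ 1.0670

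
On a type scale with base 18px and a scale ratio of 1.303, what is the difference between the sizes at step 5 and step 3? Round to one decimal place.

Step 3: 18.0 × 1.303³ = 39.820px
Step 5: 18.0 × 1.303⁵ = 67.607px
Difference: 67.607 − 39.820 = 27.787px

27.8px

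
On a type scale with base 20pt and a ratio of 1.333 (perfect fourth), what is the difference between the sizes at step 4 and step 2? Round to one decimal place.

27.6pt

Step 2: 20.0 × 1.333² = 35.538pt
Step 4: 20.0 × 1.333⁴ = 63.147pt
Difference: 63.147 − 35.538 = 27.609pt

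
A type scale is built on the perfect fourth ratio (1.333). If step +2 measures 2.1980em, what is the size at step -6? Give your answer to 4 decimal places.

Moving from step +2 to step -6 is 8 steps down, so divide by r⁸.
2.1980 ÷ 1.333⁸ = 2.1980 ÷ 9.96876 ≈ 0.2205

0.2205em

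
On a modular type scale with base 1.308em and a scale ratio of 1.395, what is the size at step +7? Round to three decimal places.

1.308 × 1.395⁷ = 1.308 × 10.28062 ≈ 13.447

13.447em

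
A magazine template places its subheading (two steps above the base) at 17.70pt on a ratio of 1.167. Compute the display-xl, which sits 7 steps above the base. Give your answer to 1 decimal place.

38.3pt

17.70 × 1.167⁵ = 17.70 × 2.16448 ≈ 38.311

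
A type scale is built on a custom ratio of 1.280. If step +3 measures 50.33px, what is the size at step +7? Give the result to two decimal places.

135.10px

50.33 × 1.280⁴ = 50.33 × 2.68435 ≈ 135.104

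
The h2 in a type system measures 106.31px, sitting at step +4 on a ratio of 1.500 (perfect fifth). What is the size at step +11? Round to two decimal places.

1816.41px

Moving from step +4 to step +11 is 7 steps up, so multiply by r⁷.
106.31 × 1.500⁷ = 106.31 × 17.08594 ≈ 1816.406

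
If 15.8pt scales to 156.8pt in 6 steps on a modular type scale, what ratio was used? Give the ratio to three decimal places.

r⁶ = 156.8 / 15.8, so r = (156.8/15.8)^(1/6).
r = 9.9241^(1/6) ≈ 1.4659

1.466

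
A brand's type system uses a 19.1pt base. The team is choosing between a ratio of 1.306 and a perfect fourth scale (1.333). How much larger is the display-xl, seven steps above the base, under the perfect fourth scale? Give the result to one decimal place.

At 1.306: 19.1 × 1.306⁷ = 123.776pt
Perfect fourth: 19.1 × 1.333⁷ = 142.838pt
Difference: 142.838 − 123.776 = 19.062pt

19.1pt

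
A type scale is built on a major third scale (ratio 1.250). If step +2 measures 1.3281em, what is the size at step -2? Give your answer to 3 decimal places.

1.3281 ÷ 1.250⁴ = 1.3281 ÷ 2.44141 ≈ 0.544

0.544em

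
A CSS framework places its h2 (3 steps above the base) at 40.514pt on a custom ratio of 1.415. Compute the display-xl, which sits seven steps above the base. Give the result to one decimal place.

Moving from step +3 to step +7 is 4 steps up, so multiply by r⁴.
40.514 × 1.415⁴ = 40.514 × 4.00890 ≈ 162.417

162.4pt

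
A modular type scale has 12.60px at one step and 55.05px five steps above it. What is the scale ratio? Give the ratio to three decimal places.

r⁵ = 55.05 / 12.60, so r = (55.05/12.60)^(1/5).
r = 4.3690^(1/5) ≈ 1.3430

1.343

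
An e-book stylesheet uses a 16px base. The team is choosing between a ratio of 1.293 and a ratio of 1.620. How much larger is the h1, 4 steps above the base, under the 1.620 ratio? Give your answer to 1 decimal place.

At 1.293: 16.0 × 1.293⁴ = 44.721px
At 1.620: 16.0 × 1.620⁴ = 110.200px
Difference: 110.200 − 44.721 = 65.479px

65.5px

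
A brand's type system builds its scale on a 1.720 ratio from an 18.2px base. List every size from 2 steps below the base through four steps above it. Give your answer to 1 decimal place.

6.2px, 10.6px, 18.2px, 31.3px, 53.8px, 92.6px, 159.3px

Step -2: 18.2 ÷ 1.720² = 6.2
Step -1: 18.2 ÷ 1.720 = 10.6
Step 0: 18.2px
Step 1: 18.2 × 1.720 = 31.3
Step 2: 18.2 × 1.720² = 53.8
Step 3: 18.2 × 1.720³ = 92.6
Step 4: 18.2 × 1.720⁴ = 159.3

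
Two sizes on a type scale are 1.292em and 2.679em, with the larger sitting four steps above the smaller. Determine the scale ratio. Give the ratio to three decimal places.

1.200

The ratio satisfies 1.292 × r⁴ = 2.679, so r = (2.679 / 1.292)^(1/4).
r = 2.0735^(1/4) ≈ 1.2000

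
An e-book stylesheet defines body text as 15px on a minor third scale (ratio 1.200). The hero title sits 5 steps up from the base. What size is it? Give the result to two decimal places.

15.0 × 1.200⁵ = 15.0 × 2.48832 ≈ 37.32

37.32px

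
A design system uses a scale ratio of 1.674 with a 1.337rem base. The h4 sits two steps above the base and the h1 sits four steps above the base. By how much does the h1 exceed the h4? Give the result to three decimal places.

Step 2: 1.337 × 1.674² = 3.74664rem
Step 4: 1.337 × 1.674⁴ = 10.49913rem
Difference: 10.49913 − 3.74664 = 6.75249rem

6.752rem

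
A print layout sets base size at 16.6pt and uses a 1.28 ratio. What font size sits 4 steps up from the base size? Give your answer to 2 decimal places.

44.56pt

A modular type scale is a geometric sequence: sizeₙ = base × rⁿ.
16.6 × 1.28⁴ = 16.6 × 2.68435 ≈ 44.56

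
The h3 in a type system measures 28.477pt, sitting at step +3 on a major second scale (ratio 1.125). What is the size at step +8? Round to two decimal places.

28.477 × 1.125⁵ = 28.477 × 1.80203 ≈ 51.316

51.32pt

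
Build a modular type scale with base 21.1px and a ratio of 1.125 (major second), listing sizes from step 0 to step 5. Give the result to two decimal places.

21.10px, 23.74px, 26.70px, 30.04px, 33.80px, 38.02px

Step 0: 21.1px
Step 1: 21.1 × 1.125 = 23.74
Step 2: 21.1 × 1.125² = 26.70
Step 3: 21.1 × 1.125³ = 30.04
Step 4: 21.1 × 1.125⁴ = 33.80
Step 5: 21.1 × 1.125⁵ = 38.02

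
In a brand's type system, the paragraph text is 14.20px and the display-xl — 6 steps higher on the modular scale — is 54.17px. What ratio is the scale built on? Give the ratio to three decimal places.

The ratio satisfies 14.20 × r⁶ = 54.17, so r = (54.17 / 14.20)^(1/6).
r = 3.8148^(1/6) ≈ 1.2500

1.250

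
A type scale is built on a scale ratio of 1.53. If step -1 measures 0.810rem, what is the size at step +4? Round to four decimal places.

6.7911rem

0.810 × 1.53⁵ = 0.810 × 8.38411 ≈ 6.7911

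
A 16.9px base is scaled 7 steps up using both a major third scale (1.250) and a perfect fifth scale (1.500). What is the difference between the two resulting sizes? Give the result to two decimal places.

Major third: 16.9 × 1.250⁷ = 80.5855px
Perfect fifth: 16.9 × 1.500⁷ = 288.7523px
Difference: 288.7523 − 80.5855 = 208.1668px

208.17px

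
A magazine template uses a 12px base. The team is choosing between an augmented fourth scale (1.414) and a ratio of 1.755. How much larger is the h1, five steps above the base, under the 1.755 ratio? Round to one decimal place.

132.0px

Augmented fourth: 12.0 × 1.414⁵ = 67.831px
At 1.755: 12.0 × 1.755⁵ = 199.787px
Difference: 199.787 − 67.831 = 131.956px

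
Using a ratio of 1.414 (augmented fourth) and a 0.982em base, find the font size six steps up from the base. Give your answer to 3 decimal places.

Each step on a modular scale multiplies by the ratio, so the size n steps from the base is base × ratioⁿ.
0.982 × 1.414⁶ = 0.982 × 7.99275 ≈ 7.849

7.849em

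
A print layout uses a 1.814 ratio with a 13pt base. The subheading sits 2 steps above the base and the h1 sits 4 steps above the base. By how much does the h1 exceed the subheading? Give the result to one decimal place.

Step 2: 13.0 × 1.814² = 42.778pt
Step 4: 13.0 × 1.814⁴ = 140.764pt
Difference: 140.764 − 42.778 = 97.986pt

98.0pt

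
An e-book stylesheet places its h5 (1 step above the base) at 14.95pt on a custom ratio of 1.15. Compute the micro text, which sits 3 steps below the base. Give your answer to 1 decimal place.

The gap is -3 − (1) = -4 steps, so the factor is 1.15^-4.
14.95 ÷ 1.15⁴ = 14.95 ÷ 1.74901 ≈ 8.548

8.5pt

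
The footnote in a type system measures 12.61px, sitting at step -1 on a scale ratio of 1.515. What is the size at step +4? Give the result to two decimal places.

100.64px

Moving from step -1 to step +4 is 5 steps up, so multiply by r⁵.
12.61 × 1.515⁵ = 12.61 × 7.98111 ≈ 100.642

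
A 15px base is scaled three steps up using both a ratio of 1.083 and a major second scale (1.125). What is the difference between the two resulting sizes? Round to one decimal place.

2.3px

At 1.083: 15.0 × 1.083³ = 19.054px
Major second: 15.0 × 1.125³ = 21.357px
Difference: 21.357 − 19.054 = 2.303px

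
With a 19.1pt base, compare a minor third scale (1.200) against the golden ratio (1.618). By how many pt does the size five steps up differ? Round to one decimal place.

Minor third: 19.1 × 1.200⁵ = 47.527pt
Golden ratio: 19.1 × 1.618⁵ = 211.800pt
Difference: 211.800 − 47.527 = 164.273pt

164.3pt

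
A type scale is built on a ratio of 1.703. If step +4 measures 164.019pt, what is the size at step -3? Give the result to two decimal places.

3.95pt

The gap is -3 − (4) = -7 steps, so the factor is 1.703^-7.
164.019 ÷ 1.703⁷ = 164.019 ÷ 41.54345 ≈ 3.948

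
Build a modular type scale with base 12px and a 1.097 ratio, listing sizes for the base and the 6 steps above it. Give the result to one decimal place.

12.0px, 13.2px, 14.4px, 15.8px, 17.4px, 19.1px, 20.9px

Step 0: 12px
Step 1: 12.0 × 1.097 = 13.2
Step 2: 12.0 × 1.097² = 14.4
Step 3: 12.0 × 1.097³ = 15.8
Step 4: 12.0 × 1.097⁴ = 17.4
Step 5: 12.0 × 1.097⁵ = 19.1
Step 6: 12.0 × 1.097⁶ = 20.9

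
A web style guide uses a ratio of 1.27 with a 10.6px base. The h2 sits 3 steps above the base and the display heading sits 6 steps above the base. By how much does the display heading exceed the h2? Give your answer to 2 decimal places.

22.76px

Step 3: 10.6 × 1.27³ = 21.7129px
Step 6: 10.6 × 1.27⁶ = 44.4763px
Difference: 44.4763 − 21.7129 = 22.7634px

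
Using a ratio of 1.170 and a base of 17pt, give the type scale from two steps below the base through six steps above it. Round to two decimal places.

Step -2: 17.0 ÷ 1.170² = 12.42
Step -1: 17.0 ÷ 1.170 = 14.53
Step 0: 17pt
Step 1: 17.0 × 1.170 = 19.89
Step 2: 17.0 × 1.170² = 23.27
Step 3: 17.0 × 1.170³ = 27.23
Step 4: 17.0 × 1.170⁴ = 31.86
Step 5: 17.0 × 1.170⁵ = 37.27
Step 6: 17.0 × 1.170⁶ = 43.61

12.42pt, 14.53pt, 17.00pt, 19.89pt, 23.27pt, 27.23pt, 31.86pt, 37.27pt, 43.61pt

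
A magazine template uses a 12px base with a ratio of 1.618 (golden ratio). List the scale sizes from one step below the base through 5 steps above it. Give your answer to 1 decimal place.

7.4px, 12.0px, 19.4px, 31.4px, 50.8px, 82.2px, 133.1px

Step -1: 12.0 ÷ 1.618 = 7.4
Step 0: 12px
Step 1: 12.0 × 1.618 = 19.4
Step 2: 12.0 × 1.618² = 31.4
Step 3: 12.0 × 1.618³ = 50.8
Step 4: 12.0 × 1.618⁴ = 82.2
Step 5: 12.0 × 1.618⁵ = 133.1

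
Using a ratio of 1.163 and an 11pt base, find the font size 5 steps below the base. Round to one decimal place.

5.2pt

11.0 ÷ 1.163⁵ = 11.0 ÷ 2.12764 ≈ 5.17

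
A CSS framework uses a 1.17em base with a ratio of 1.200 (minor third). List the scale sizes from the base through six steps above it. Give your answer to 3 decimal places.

1.170em, 1.404em, 1.685em, 2.022em, 2.426em, 2.911em, 3.494em

Step 0: 1.17em
Step 1: 1.17 × 1.200 = 1.404
Step 2: 1.17 × 1.200² = 1.685
Step 3: 1.17 × 1.200³ = 2.022
Step 4: 1.17 × 1.200⁴ = 2.426
Step 5: 1.17 × 1.200⁵ = 2.911
Step 6: 1.17 × 1.200⁶ = 3.494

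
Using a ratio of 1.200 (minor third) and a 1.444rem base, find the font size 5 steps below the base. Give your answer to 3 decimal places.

Each step on a modular scale multiplies by the ratio, so the size n steps from the base is base × ratioⁿ.
1.444 ÷ 1.200⁵ = 1.444 ÷ 2.48832 ≈ 0.580

0.580rem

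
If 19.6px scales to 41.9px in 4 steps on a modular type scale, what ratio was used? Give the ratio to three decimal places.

The ratio satisfies 19.6 × r⁴ = 41.9, so r = (41.9 / 19.6)^(1/4).
r = 2.1378^(1/4) ≈ 1.2092

1.209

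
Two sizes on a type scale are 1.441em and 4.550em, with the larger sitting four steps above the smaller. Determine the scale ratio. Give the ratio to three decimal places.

1.333

r⁴ = 4.550 / 1.441, so r = (4.550/1.441)^(1/4).
r = 3.1575^(1/4) ≈ 1.3330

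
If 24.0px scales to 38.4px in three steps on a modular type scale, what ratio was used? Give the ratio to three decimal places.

1.170

r³ = 38.4 / 24.0, so r = (38.4/24.0)^(1/3).
r = 1.6000^(1/3) ≈ 1.1696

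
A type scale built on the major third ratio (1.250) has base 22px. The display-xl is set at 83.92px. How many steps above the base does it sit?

1.250ⁿ = 83.92 / 22 = 3.8145
n = ln(3.8145) / ln(1.250) = 1.3388 / 0.2231 ≈ 6.00

6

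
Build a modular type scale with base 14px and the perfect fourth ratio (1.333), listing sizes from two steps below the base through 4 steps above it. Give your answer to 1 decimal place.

Step -2: 14.0 ÷ 1.333² = 7.9
Step -1: 14.0 ÷ 1.333 = 10.5
Step 0: 14px
Step 1: 14.0 × 1.333 = 18.7
Step 2: 14.0 × 1.333² = 24.9
Step 3: 14.0 × 1.333³ = 33.2
Step 4: 14.0 × 1.333⁴ = 44.2

7.9px, 10.5px, 14.0px, 18.7px, 24.9px, 33.2px, 44.2px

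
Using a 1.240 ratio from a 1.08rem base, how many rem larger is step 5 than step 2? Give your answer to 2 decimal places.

1.51rem

Step 2: 1.08 × 1.240² = 1.6606rem
Step 5: 1.08 × 1.240⁵ = 3.1662rem
Difference: 3.1662 − 1.6606 = 1.5056rem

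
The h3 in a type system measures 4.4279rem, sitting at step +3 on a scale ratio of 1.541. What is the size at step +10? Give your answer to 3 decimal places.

4.4279 × 1.541⁷ = 4.4279 × 20.63567 ≈ 91.373

91.373rem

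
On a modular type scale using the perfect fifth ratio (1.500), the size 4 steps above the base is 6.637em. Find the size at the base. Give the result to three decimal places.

1.311em

6.637 ÷ 1.500⁴ = 6.637 ÷ 5.06250 ≈ 1.311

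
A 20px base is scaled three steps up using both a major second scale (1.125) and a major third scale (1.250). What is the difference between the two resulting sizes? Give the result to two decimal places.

Major second: 20.0 × 1.125³ = 28.4766px
Major third: 20.0 × 1.250³ = 39.0625px
Difference: 39.0625 − 28.4766 = 10.5859px

10.59px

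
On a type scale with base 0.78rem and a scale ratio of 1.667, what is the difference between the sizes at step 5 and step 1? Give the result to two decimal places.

Step 1: 0.78 × 1.667 = 1.3003rem
Step 5: 0.78 × 1.667⁵ = 10.0409rem
Difference: 10.0409 − 1.3003 = 8.7406rem

8.74rem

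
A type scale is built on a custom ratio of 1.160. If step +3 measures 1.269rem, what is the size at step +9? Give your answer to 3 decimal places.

3.092rem

The gap is 9 − (3) = 6 steps, so the factor is 1.160^6.
1.269 × 1.160⁶ = 1.269 × 2.43640 ≈ 3.092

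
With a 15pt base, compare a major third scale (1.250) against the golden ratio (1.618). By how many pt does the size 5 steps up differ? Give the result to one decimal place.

Major third: 15.0 × 1.250⁵ = 45.776pt
Golden ratio: 15.0 × 1.618⁵ = 166.335pt
Difference: 166.335 − 45.776 = 120.559pt

120.6pt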